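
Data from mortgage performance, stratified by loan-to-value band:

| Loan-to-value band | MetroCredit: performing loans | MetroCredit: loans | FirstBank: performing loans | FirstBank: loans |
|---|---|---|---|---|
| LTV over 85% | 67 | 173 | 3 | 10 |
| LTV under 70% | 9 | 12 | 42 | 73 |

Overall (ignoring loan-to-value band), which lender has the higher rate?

FirstBank

LTV over 85%: MetroCredit 67/173 = 38.7%, FirstBank 3/10 = 30.0% → MetroCredit
LTV under 70%: MetroCredit 9/12 = 75.0%, FirstBank 42/73 = 57.5% → MetroCredit
Overall: MetroCredit 76/185 = 41.1%, FirstBank 45/83 = 54.2% → FirstBank
(MetroCredit wins every loan-to-value group but FirstBank wins overall — MetroCredit's loans skew toward the low-rate LTV over 85% group.)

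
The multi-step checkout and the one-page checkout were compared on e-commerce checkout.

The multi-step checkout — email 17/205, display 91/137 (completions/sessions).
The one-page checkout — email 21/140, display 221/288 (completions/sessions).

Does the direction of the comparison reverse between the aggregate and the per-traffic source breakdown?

Email: the multi-step checkout 17/205 = 8.3%, the one-page checkout 21/140 = 15.0% → the one-page checkout
Display: the multi-step checkout 91/137 = 66.4%, the one-page checkout 221/288 = 76.7% → the one-page checkout
Overall: the multi-step checkout 108/342 = 31.6%, the one-page checkout 242/428 = 56.5% → the one-page checkout
The one-page checkout wins overall and in every traffic group — no reversal.

No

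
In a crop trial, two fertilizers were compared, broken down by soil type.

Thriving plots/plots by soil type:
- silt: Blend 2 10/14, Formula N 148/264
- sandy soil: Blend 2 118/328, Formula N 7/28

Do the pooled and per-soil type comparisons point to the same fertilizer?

Silt: Blend 2 10/14 = 71.4%, Formula N 148/264 = 56.1% → Blend 2
Sandy soil: Blend 2 118/328 = 36.0%, Formula N 7/28 = 25.0% → Blend 2
Overall: Blend 2 128/342 = 37.4%, Formula N 155/292 = 53.1% → Formula N
Blend 2 wins each soil group but Formula N wins overall — the comparison reverses. Blend 2's plots skew toward sandy soil, which has a lower base rate.

No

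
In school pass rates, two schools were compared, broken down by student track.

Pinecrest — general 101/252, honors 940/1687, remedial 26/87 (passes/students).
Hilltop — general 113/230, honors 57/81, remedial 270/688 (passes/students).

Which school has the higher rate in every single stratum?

General: Pinecrest 101/252 = 40.1%, Hilltop 113/230 = 49.1% → Hilltop
Honors: Pinecrest 940/1687 = 55.7%, Hilltop 57/81 = 70.4% → Hilltop
Remedial: Pinecrest 26/87 = 29.9%, Hilltop 270/688 = 39.2% → Hilltop
Hilltop has the higher rate in all 3 groups.

Hilltop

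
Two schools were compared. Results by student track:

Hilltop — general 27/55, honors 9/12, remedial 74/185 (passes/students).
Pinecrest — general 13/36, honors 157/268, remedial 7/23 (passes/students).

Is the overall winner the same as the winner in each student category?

No

General: Hilltop 27/55 = 49.1%, Pinecrest 13/36 = 36.1% → Hilltop
Honors: Hilltop 9/12 = 75.0%, Pinecrest 157/268 = 58.6% → Hilltop
Remedial: Hilltop 74/185 = 40.0%, Pinecrest 7/23 = 30.4% → Hilltop
Overall: Hilltop 110/252 = 43.7%, Pinecrest 177/327 = 54.1% → Pinecrest
Hilltop wins each student group but Pinecrest wins overall — the comparison reverses. Hilltop's students skew toward remedial, which has a lower base rate.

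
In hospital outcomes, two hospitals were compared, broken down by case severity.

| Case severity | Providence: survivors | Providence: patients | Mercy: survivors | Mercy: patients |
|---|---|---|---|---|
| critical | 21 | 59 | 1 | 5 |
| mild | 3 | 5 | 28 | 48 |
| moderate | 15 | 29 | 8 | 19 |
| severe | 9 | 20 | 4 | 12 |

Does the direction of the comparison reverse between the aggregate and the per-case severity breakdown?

Critical: Providence 21/59 = 35.6%, Mercy 1/5 = 20.0% → Providence
Mild: Providence 3/5 = 60.0%, Mercy 28/48 = 58.3% → Providence
Moderate: Providence 15/29 = 51.7%, Mercy 8/19 = 42.1% → Providence
Severe: Providence 9/20 = 45.0%, Mercy 4/12 = 33.3% → Providence
Overall: Providence 48/113 = 42.5%, Mercy 41/84 = 48.8% → Mercy
Providence wins each case group but Mercy wins overall — the comparison reverses. Providence's patients skew toward critical, which has a lower base rate.

Yes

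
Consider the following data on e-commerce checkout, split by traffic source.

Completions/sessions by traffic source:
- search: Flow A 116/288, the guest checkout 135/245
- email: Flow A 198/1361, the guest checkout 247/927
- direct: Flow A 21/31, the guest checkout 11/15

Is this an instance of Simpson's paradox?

Search: Flow A 116/288 = 40.3%, the guest checkout 135/245 = 55.1% → the guest checkout
Email: Flow A 198/1361 = 14.5%, the guest checkout 247/927 = 26.6% → the guest checkout
Direct: Flow A 21/31 = 67.7%, the guest checkout 11/15 = 73.3% → the guest checkout
Overall: Flow A 335/1680 = 19.9%, the guest checkout 393/1187 = 33.1% → the guest checkout
The guest checkout wins overall and in every traffic group — no reversal.

No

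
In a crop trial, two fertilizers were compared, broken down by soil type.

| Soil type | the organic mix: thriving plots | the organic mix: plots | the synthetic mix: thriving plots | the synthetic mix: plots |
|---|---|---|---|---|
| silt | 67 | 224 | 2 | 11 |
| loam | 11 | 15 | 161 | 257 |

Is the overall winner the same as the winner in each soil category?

Silt: the organic mix 67/224 = 29.9%, the synthetic mix 2/11 = 18.2% → the organic mix
Loam: the organic mix 11/15 = 73.3%, the synthetic mix 161/257 = 62.6% → the organic mix
Overall: the organic mix 78/239 = 32.6%, the synthetic mix 163/268 = 60.8% → the synthetic mix
The organic mix wins each soil group but the synthetic mix wins overall — the comparison reverses. The organic mix's plots skew toward silt, which has a lower base rate.

No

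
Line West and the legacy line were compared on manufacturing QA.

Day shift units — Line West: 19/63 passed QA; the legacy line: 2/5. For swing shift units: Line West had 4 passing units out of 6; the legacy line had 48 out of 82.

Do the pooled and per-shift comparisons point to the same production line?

No

Day shift: Line West 19/63 = 30.2%, the legacy line 2/5 = 40.0% → the legacy line
Swing shift: Line West 4/6 = 66.7%, the legacy line 48/82 = 58.5% → Line West
Overall: Line West 23/69 = 33.3%, the legacy line 50/87 = 57.5% → the legacy line
Neither sweeps: Line West wins 1 of 2 groups, the legacy line wins 1. The legacy line wins overall but not every group — no Simpson reversal.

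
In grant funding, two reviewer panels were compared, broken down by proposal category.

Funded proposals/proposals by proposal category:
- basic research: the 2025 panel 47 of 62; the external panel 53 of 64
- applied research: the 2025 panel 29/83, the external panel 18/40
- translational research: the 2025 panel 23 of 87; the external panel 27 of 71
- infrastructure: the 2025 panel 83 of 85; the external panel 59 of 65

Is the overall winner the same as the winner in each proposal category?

No

Basic research: the 2025 panel 47/62 = 75.8%, the external panel 53/64 = 82.8% → the external panel
Applied research: the 2025 panel 29/83 = 34.9%, the external panel 18/40 = 45.0% → the external panel
Translational research: the 2025 panel 23/87 = 26.4%, the external panel 27/71 = 38.0% → the external panel
Infrastructure: the 2025 panel 83/85 = 97.6%, the external panel 59/65 = 90.8% → the 2025 panel
Overall: the 2025 panel 182/317 = 57.4%, the external panel 157/240 = 65.4% → the external panel
Neither sweeps: the 2025 panel wins 1 of 4 groups, the external panel wins 3. The external panel wins overall but not every group — no Simpson reversal.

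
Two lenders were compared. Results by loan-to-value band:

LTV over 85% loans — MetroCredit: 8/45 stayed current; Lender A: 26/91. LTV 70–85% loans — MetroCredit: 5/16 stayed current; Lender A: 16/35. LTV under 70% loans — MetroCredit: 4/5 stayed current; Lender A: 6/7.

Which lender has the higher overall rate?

LTV over 85%: MetroCredit 8/45 = 17.8%, Lender A 26/91 = 28.6% → Lender A
LTV 70–85%: MetroCredit 5/16 = 31.2%, Lender A 16/35 = 45.7% → Lender A
LTV under 70%: MetroCredit 4/5 = 80.0%, Lender A 6/7 = 85.7% → Lender A
Overall: MetroCredit 17/66 = 25.8%, Lender A 48/133 = 36.1% → Lender A

Lender A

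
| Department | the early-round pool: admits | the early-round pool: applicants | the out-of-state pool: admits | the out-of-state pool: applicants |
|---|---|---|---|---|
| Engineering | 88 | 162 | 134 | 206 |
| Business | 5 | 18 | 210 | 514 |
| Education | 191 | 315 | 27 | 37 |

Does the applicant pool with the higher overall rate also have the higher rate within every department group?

No

Engineering: the early-round pool 88/162 = 54.3%, the out-of-state pool 134/206 = 65.0% → the out-of-state pool
Business: the early-round pool 5/18 = 27.8%, the out-of-state pool 210/514 = 40.9% → the out-of-state pool
Education: the early-round pool 191/315 = 60.6%, the out-of-state pool 27/37 = 73.0% → the out-of-state pool
Overall: the early-round pool 284/495 = 57.4%, the out-of-state pool 371/757 = 49.0% → the early-round pool
The out-of-state pool wins each department group but the early-round pool wins overall — the comparison reverses. The out-of-state pool's applicants skew toward Business, which has a lower base rate.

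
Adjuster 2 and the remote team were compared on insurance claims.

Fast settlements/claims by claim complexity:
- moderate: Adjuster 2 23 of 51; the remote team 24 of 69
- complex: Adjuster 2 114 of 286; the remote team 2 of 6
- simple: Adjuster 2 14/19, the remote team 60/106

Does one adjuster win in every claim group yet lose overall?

Moderate: Adjuster 2 23/51 = 45.1%, the remote team 24/69 = 34.8% → Adjuster 2
Complex: Adjuster 2 114/286 = 39.9%, the remote team 2/6 = 33.3% → Adjuster 2
Simple: Adjuster 2 14/19 = 73.7%, the remote team 60/106 = 56.6% → Adjuster 2
Overall: Adjuster 2 151/356 = 42.4%, the remote team 86/181 = 47.5% → the remote team
Adjuster 2 wins each claim group but the remote team wins overall — the comparison reverses. Adjuster 2's claims skew toward complex, which has a lower base rate.

Yes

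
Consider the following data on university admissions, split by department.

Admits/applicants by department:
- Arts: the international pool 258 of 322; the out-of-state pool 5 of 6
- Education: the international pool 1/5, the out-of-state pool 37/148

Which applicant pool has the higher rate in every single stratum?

Arts: the international pool 258/322 = 80.1%, the out-of-state pool 5/6 = 83.3% → the out-of-state pool
Education: the international pool 1/5 = 20.0%, the out-of-state pool 37/148 = 25.0% → the out-of-state pool
The out-of-state pool has the higher rate in both groups.

the out-of-state pool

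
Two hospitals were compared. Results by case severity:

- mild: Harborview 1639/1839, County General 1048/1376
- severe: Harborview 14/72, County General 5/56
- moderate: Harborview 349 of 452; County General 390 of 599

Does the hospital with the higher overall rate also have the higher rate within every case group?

Yes

Mild: Harborview 1639/1839 = 89.1%, County General 1048/1376 = 76.2% → Harborview
Severe: Harborview 14/72 = 19.4%, County General 5/56 = 8.9% → Harborview
Moderate: Harborview 349/452 = 77.2%, County General 390/599 = 65.1% → Harborview
Overall: Harborview 2002/2363 = 84.7%, County General 1443/2031 = 71.0% → Harborview
Harborview wins overall and in every case group — no reversal.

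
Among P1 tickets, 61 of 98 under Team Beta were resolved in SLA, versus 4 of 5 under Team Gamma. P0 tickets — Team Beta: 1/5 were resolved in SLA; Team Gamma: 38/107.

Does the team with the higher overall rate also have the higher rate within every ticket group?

P1: Team Beta 61/98 = 62.2%, Team Gamma 4/5 = 80.0% → Team Gamma
P0: Team Beta 1/5 = 20.0%, Team Gamma 38/107 = 35.5% → Team Gamma
Overall: Team Beta 62/103 = 60.2%, Team Gamma 42/112 = 37.5% → Team Beta
Team Gamma wins each ticket group but Team Beta wins overall — the comparison reverses. Team Gamma's tickets skew toward P0, which has a lower base rate.

No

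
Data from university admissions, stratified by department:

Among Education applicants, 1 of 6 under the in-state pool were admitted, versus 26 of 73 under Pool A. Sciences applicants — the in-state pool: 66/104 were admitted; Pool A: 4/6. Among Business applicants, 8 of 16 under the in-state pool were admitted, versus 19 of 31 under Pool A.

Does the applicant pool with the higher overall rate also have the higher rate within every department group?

Education: the in-state pool 1/6 = 16.7%, Pool A 26/73 = 35.6% → Pool A
Sciences: the in-state pool 66/104 = 63.5%, Pool A 4/6 = 66.7% → Pool A
Business: the in-state pool 8/16 = 50.0%, Pool A 19/31 = 61.3% → Pool A
Overall: the in-state pool 75/126 = 59.5%, Pool A 49/110 = 44.5% → the in-state pool
Pool A wins each department group but the in-state pool wins overall — the comparison reverses. Pool A's applicants skew toward Education, which has a lower base rate.

No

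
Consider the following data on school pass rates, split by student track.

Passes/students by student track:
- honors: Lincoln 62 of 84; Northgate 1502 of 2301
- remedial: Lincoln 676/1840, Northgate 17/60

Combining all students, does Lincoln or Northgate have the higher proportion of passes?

Honors: Lincoln 62/84 = 73.8%, Northgate 1502/2301 = 65.3% → Lincoln
Remedial: Lincoln 676/1840 = 36.7%, Northgate 17/60 = 28.3% → Lincoln
Overall: Lincoln 738/1924 = 38.4%, Northgate 1519/2361 = 64.3% → Northgate
(Lincoln wins every student group but Northgate wins overall — Lincoln's students skew toward the low-rate remedial group.)

Northgate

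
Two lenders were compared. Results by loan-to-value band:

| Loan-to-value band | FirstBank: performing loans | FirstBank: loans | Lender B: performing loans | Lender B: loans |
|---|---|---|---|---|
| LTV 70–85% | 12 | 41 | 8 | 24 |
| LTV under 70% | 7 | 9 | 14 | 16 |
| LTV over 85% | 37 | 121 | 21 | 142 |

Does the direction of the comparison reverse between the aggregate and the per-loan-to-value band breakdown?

No

LTV 70–85%: FirstBank 12/41 = 29.3%, Lender B 8/24 = 33.3% → Lender B
LTV under 70%: FirstBank 7/9 = 77.8%, Lender B 14/16 = 87.5% → Lender B
LTV over 85%: FirstBank 37/121 = 30.6%, Lender B 21/142 = 14.8% → FirstBank
Overall: FirstBank 56/171 = 32.7%, Lender B 43/182 = 23.6% → FirstBank
Neither sweeps: FirstBank wins 1 of 3 groups, Lender B wins 2. FirstBank wins overall but not every group — no Simpson reversal.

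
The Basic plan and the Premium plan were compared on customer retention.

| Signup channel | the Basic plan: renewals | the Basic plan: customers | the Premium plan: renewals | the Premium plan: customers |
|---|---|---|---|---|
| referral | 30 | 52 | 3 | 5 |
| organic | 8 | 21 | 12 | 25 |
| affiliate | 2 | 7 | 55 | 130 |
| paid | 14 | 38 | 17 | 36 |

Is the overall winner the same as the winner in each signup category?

No

Referral: the Basic plan 30/52 = 57.7%, the Premium plan 3/5 = 60.0% → the Premium plan
Organic: the Basic plan 8/21 = 38.1%, the Premium plan 12/25 = 48.0% → the Premium plan
Affiliate: the Basic plan 2/7 = 28.6%, the Premium plan 55/130 = 42.3% → the Premium plan
Paid: the Basic plan 14/38 = 36.8%, the Premium plan 17/36 = 47.2% → the Premium plan
Overall: the Basic plan 54/118 = 45.8%, the Premium plan 87/196 = 44.4% → the Basic plan
The Premium plan wins each signup group but the Basic plan wins overall — the comparison reverses. The Premium plan's customers skew toward affiliate, which has a lower base rate.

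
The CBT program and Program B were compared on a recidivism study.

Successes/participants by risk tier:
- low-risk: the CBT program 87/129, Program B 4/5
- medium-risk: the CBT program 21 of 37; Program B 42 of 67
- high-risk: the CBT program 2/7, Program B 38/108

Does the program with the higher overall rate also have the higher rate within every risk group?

No

Low-risk: the CBT program 87/129 = 67.4%, Program B 4/5 = 80.0% → Program B
Medium-risk: the CBT program 21/37 = 56.8%, Program B 42/67 = 62.7% → Program B
High-risk: the CBT program 2/7 = 28.6%, Program B 38/108 = 35.2% → Program B
Overall: the CBT program 110/173 = 63.6%, Program B 84/180 = 46.7% → the CBT program
Program B wins each risk group but the CBT program wins overall — the comparison reverses. Program B's participants skew toward high-risk, which has a lower base rate.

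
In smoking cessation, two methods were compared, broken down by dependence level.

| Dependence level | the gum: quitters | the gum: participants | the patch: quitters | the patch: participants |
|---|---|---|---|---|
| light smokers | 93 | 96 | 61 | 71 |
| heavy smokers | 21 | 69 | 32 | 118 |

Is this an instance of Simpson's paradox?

No

Light smokers: the gum 93/96 = 96.9%, the patch 61/71 = 85.9% → the gum
Heavy smokers: the gum 21/69 = 30.4%, the patch 32/118 = 27.1% → the gum
Overall: the gum 114/165 = 69.1%, the patch 93/189 = 49.2% → the gum
The gum wins overall and in every dependence group — no reversal.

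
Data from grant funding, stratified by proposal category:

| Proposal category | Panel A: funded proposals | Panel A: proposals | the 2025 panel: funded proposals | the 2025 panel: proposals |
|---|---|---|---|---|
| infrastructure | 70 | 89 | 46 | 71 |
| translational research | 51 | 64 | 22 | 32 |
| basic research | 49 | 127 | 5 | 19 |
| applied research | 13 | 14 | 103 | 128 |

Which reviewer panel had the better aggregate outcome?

the 2025 panel

Infrastructure: Panel A 70/89 = 78.7%, the 2025 panel 46/71 = 64.8% → Panel A
Translational research: Panel A 51/64 = 79.7%, the 2025 panel 22/32 = 68.8% → Panel A
Basic research: Panel A 49/127 = 38.6%, the 2025 panel 5/19 = 26.3% → Panel A
Applied research: Panel A 13/14 = 92.9%, the 2025 panel 103/128 = 80.5% → Panel A
Overall: Panel A 183/294 = 62.2%, the 2025 panel 176/250 = 70.4% → the 2025 panel
(Panel A wins every proposal group but the 2025 panel wins overall — Panel A's proposals skew toward the low-rate basic research group.)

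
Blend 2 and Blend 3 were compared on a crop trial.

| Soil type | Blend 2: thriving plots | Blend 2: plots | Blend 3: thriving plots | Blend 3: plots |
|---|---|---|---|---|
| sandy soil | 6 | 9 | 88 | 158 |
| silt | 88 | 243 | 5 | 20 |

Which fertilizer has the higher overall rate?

Sandy soil: Blend 2 6/9 = 66.7%, Blend 3 88/158 = 55.7% → Blend 2
Silt: Blend 2 88/243 = 36.2%, Blend 3 5/20 = 25.0% → Blend 2
Overall: Blend 2 94/252 = 37.3%, Blend 3 93/178 = 52.2% → Blend 3
(Blend 2 wins every soil group but Blend 3 wins overall — Blend 2's plots skew toward the low-rate silt group.)

Blend 3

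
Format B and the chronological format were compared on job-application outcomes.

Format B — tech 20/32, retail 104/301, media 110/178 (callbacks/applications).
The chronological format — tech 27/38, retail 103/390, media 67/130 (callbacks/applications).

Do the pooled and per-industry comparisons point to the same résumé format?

Tech: Format B 20/32 = 62.5%, the chronological format 27/38 = 71.1% → the chronological format
Retail: Format B 104/301 = 34.6%, the chronological format 103/390 = 26.4% → Format B
Media: Format B 110/178 = 61.8%, the chronological format 67/130 = 51.5% → Format B
Overall: Format B 234/511 = 45.8%, the chronological format 197/558 = 35.3% → Format B
Neither sweeps: Format B wins 2 of 3 groups, the chronological format wins 1. Format B wins overall but not every group — no Simpson reversal.

No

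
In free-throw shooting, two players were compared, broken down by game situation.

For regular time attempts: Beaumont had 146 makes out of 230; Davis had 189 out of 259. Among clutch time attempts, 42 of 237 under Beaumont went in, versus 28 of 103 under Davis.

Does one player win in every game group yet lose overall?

No

Regular time: Beaumont 146/230 = 63.5%, Davis 189/259 = 73.0% → Davis
Clutch time: Beaumont 42/237 = 17.7%, Davis 28/103 = 27.2% → Davis
Overall: Beaumont 188/467 = 40.3%, Davis 217/362 = 59.9% → Davis
Davis wins overall and in every game group — no reversal.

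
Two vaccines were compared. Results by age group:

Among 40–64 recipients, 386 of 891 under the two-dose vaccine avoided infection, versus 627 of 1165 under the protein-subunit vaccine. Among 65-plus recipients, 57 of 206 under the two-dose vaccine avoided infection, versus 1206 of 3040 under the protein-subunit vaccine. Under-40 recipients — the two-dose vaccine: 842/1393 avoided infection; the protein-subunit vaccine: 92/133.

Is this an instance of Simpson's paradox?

40–64: the two-dose vaccine 386/891 = 43.3%, the protein-subunit vaccine 627/1165 = 53.8% → the protein-subunit vaccine
65-plus: the two-dose vaccine 57/206 = 27.7%, the protein-subunit vaccine 1206/3040 = 39.7% → the protein-subunit vaccine
Under-40: the two-dose vaccine 842/1393 = 60.4%, the protein-subunit vaccine 92/133 = 69.2% → the protein-subunit vaccine
Overall: the two-dose vaccine 1285/2490 = 51.6%, the protein-subunit vaccine 1925/4338 = 44.4% → the two-dose vaccine
The protein-subunit vaccine wins each age group but the two-dose vaccine wins overall — the comparison reverses. The protein-subunit vaccine's recipients skew toward 65-plus, which has a lower base rate.

Yes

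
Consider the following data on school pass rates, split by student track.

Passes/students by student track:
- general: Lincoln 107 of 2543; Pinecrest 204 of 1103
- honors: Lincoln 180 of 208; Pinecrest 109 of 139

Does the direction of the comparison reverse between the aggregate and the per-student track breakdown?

General: Lincoln 107/2543 = 4.2%, Pinecrest 204/1103 = 18.5% → Pinecrest
Honors: Lincoln 180/208 = 86.5%, Pinecrest 109/139 = 78.4% → Lincoln
Overall: Lincoln 287/2751 = 10.4%, Pinecrest 313/1242 = 25.2% → Pinecrest
Neither sweeps: Lincoln wins 1 of 2 groups, Pinecrest wins 1. Pinecrest wins overall but not every group — no Simpson reversal.

No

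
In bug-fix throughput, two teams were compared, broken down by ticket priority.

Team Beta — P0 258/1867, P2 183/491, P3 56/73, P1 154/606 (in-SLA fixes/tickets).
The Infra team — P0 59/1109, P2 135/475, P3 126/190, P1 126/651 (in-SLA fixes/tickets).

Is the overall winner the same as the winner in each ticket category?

Yes

P0: Team Beta 258/1867 = 13.8%, the Infra team 59/1109 = 5.3% → Team Beta
P2: Team Beta 183/491 = 37.3%, the Infra team 135/475 = 28.4% → Team Beta
P3: Team Beta 56/73 = 76.7%, the Infra team 126/190 = 66.3% → Team Beta
P1: Team Beta 154/606 = 25.4%, the Infra team 126/651 = 19.4% → Team Beta
Overall: Team Beta 651/3037 = 21.4%, the Infra team 446/2425 = 18.4% → Team Beta
Team Beta wins overall and in every ticket group — no reversal.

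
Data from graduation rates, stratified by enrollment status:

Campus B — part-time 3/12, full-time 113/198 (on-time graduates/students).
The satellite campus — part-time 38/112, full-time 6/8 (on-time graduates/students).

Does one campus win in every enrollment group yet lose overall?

Yes

Part-time: Campus B 3/12 = 25.0%, the satellite campus 38/112 = 33.9% → the satellite campus
Full-time: Campus B 113/198 = 57.1%, the satellite campus 6/8 = 75.0% → the satellite campus
Overall: Campus B 116/210 = 55.2%, the satellite campus 44/120 = 36.7% → Campus B
The satellite campus wins each enrollment group but Campus B wins overall — the comparison reverses. The satellite campus's students skew toward part-time, which has a lower base rate.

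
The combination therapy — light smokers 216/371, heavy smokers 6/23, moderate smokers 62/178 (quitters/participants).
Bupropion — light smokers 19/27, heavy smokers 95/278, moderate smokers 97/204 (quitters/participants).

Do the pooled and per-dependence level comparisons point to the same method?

No

Light smokers: the combination therapy 216/371 = 58.2%, bupropion 19/27 = 70.4% → bupropion
Heavy smokers: the combination therapy 6/23 = 26.1%, bupropion 95/278 = 34.2% → bupropion
Moderate smokers: the combination therapy 62/178 = 34.8%, bupropion 97/204 = 47.5% → bupropion
Overall: the combination therapy 284/572 = 49.7%, bupropion 211/509 = 41.5% → the combination therapy
Bupropion wins each dependence group but the combination therapy wins overall — the comparison reverses. Bupropion's participants skew toward heavy smokers, which has a lower base rate.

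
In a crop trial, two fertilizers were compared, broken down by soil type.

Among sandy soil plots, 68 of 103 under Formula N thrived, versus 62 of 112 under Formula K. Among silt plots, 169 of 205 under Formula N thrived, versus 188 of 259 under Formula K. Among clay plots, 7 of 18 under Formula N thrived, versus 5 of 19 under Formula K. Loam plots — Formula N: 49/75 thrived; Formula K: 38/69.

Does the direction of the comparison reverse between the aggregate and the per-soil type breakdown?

No

Sandy soil: Formula N 68/103 = 66.0%, Formula K 62/112 = 55.4% → Formula N
Silt: Formula N 169/205 = 82.4%, Formula K 188/259 = 72.6% → Formula N
Clay: Formula N 7/18 = 38.9%, Formula K 5/19 = 26.3% → Formula N
Loam: Formula N 49/75 = 65.3%, Formula K 38/69 = 55.1% → Formula N
Overall: Formula N 293/401 = 73.1%, Formula K 293/459 = 63.8% → Formula N
Formula N wins overall and in every soil group — no reversal.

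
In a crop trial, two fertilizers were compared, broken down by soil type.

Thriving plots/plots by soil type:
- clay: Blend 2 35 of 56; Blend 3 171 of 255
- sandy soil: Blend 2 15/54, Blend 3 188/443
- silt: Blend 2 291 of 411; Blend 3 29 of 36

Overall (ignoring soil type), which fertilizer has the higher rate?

Clay: Blend 2 35/56 = 62.5%, Blend 3 171/255 = 67.1% → Blend 3
Sandy soil: Blend 2 15/54 = 27.8%, Blend 3 188/443 = 42.4% → Blend 3
Silt: Blend 2 291/411 = 70.8%, Blend 3 29/36 = 80.6% → Blend 3
Overall: Blend 2 341/521 = 65.5%, Blend 3 388/734 = 52.9% → Blend 2
(Blend 3 wins every soil group but Blend 2 wins overall — Blend 3's plots skew toward the low-rate sandy soil group.)

Blend 2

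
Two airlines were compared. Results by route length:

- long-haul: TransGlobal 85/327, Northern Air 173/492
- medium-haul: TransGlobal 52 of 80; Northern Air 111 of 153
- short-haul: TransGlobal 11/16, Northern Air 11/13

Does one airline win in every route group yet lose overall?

No

Long-haul: TransGlobal 85/327 = 26.0%, Northern Air 173/492 = 35.2% → Northern Air
Medium-haul: TransGlobal 52/80 = 65.0%, Northern Air 111/153 = 72.5% → Northern Air
Short-haul: TransGlobal 11/16 = 68.8%, Northern Air 11/13 = 84.6% → Northern Air
Overall: TransGlobal 148/423 = 35.0%, Northern Air 295/658 = 44.8% → Northern Air
Northern Air wins overall and in every route group — no reversal.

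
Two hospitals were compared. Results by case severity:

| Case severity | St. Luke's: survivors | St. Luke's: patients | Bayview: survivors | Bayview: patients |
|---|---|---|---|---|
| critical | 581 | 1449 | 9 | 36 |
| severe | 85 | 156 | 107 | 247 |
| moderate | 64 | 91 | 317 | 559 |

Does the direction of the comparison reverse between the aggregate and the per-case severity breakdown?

Critical: St. Luke's 581/1449 = 40.1%, Bayview 9/36 = 25.0% → St. Luke's
Severe: St. Luke's 85/156 = 54.5%, Bayview 107/247 = 43.3% → St. Luke's
Moderate: St. Luke's 64/91 = 70.3%, Bayview 317/559 = 56.7% → St. Luke's
Overall: St. Luke's 730/1696 = 43.0%, Bayview 433/842 = 51.4% → Bayview
St. Luke's wins each case group but Bayview wins overall — the comparison reverses. St. Luke's's patients skew toward critical, which has a lower base rate.

Yes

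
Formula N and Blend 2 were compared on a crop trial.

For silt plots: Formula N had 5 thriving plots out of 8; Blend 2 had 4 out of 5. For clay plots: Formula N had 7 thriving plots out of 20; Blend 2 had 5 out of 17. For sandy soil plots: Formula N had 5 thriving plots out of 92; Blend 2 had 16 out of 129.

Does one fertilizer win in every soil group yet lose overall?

Silt: Formula N 5/8 = 62.5%, Blend 2 4/5 = 80.0% → Blend 2
Clay: Formula N 7/20 = 35.0%, Blend 2 5/17 = 29.4% → Formula N
Sandy soil: Formula N 5/92 = 5.4%, Blend 2 16/129 = 12.4% → Blend 2
Overall: Formula N 17/120 = 14.2%, Blend 2 25/151 = 16.6% → Blend 2
Neither sweeps: Formula N wins 1 of 3 groups, Blend 2 wins 2. Blend 2 wins overall but not every group — no Simpson reversal.

No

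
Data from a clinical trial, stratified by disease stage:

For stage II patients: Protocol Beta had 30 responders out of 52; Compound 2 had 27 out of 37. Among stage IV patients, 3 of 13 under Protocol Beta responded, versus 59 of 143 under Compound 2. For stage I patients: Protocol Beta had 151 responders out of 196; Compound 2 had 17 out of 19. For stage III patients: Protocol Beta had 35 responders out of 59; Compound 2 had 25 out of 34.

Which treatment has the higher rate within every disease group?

Stage II: Protocol Beta 30/52 = 57.7%, Compound 2 27/37 = 73.0% → Compound 2
Stage IV: Protocol Beta 3/13 = 23.1%, Compound 2 59/143 = 41.3% → Compound 2
Stage I: Protocol Beta 151/196 = 77.0%, Compound 2 17/19 = 89.5% → Compound 2
Stage III: Protocol Beta 35/59 = 59.3%, Compound 2 25/34 = 73.5% → Compound 2
Compound 2 has the higher rate in all 4 groups.

Compound 2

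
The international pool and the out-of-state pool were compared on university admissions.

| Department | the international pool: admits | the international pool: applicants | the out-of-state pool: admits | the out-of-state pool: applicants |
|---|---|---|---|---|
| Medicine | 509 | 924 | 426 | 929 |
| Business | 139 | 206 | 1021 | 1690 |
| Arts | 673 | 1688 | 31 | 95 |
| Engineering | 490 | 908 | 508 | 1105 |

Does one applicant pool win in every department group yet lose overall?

Yes

Medicine: the international pool 509/924 = 55.1%, the out-of-state pool 426/929 = 45.9% → the international pool
Business: the international pool 139/206 = 67.5%, the out-of-state pool 1021/1690 = 60.4% → the international pool
Arts: the international pool 673/1688 = 39.9%, the out-of-state pool 31/95 = 32.6% → the international pool
Engineering: the international pool 490/908 = 54.0%, the out-of-state pool 508/1105 = 46.0% → the international pool
Overall: the international pool 1811/3726 = 48.6%, the out-of-state pool 1986/3819 = 52.0% → the out-of-state pool
The international pool wins each department group but the out-of-state pool wins overall — the comparison reverses. The international pool's applicants skew toward Arts, which has a lower base rate.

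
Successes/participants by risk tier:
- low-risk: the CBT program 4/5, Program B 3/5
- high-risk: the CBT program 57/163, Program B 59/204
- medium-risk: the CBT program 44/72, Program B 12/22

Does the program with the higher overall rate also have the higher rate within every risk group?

Low-risk: the CBT program 4/5 = 80.0%, Program B 3/5 = 60.0% → the CBT program
High-risk: the CBT program 57/163 = 35.0%, Program B 59/204 = 28.9% → the CBT program
Medium-risk: the CBT program 44/72 = 61.1%, Program B 12/22 = 54.5% → the CBT program
Overall: the CBT program 105/240 = 43.8%, Program B 74/231 = 32.0% → the CBT program
The CBT program wins overall and in every risk group — no reversal.

Yes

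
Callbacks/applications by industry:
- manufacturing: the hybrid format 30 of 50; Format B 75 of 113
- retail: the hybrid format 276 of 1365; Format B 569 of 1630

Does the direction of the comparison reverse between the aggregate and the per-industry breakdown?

No

Manufacturing: the hybrid format 30/50 = 60.0%, Format B 75/113 = 66.4% → Format B
Retail: the hybrid format 276/1365 = 20.2%, Format B 569/1630 = 34.9% → Format B
Overall: the hybrid format 306/1415 = 21.6%, Format B 644/1743 = 36.9% → Format B
Format B wins overall and in every industry group — no reversal.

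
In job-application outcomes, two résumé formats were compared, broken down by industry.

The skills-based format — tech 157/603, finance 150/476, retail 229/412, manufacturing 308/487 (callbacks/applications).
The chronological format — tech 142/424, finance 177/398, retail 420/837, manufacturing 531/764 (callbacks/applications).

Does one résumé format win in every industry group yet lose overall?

No

Tech: the skills-based format 157/603 = 26.0%, the chronological format 142/424 = 33.5% → the chronological format
Finance: the skills-based format 150/476 = 31.5%, the chronological format 177/398 = 44.5% → the chronological format
Retail: the skills-based format 229/412 = 55.6%, the chronological format 420/837 = 50.2% → the skills-based format
Manufacturing: the skills-based format 308/487 = 63.2%, the chronological format 531/764 = 69.5% → the chronological format
Overall: the skills-based format 844/1978 = 42.7%, the chronological format 1270/2423 = 52.4% → the chronological format
Neither sweeps: the skills-based format wins 1 of 4 groups, the chronological format wins 3. The chronological format wins overall but not every group — no Simpson reversal.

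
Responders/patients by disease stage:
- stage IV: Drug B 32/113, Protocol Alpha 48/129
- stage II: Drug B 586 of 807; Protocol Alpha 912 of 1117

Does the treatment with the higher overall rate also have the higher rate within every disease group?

Stage IV: Drug B 32/113 = 28.3%, Protocol Alpha 48/129 = 37.2% → Protocol Alpha
Stage II: Drug B 586/807 = 72.6%, Protocol Alpha 912/1117 = 81.6% → Protocol Alpha
Overall: Drug B 618/920 = 67.2%, Protocol Alpha 960/1246 = 77.0% → Protocol Alpha
Protocol Alpha wins overall and in every disease group — no reversal.

Yes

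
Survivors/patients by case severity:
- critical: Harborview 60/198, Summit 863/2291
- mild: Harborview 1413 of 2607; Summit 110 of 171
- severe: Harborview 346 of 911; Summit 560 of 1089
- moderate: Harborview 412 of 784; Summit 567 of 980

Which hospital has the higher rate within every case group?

Critical: Harborview 60/198 = 30.3%, Summit 863/2291 = 37.7% → Summit
Mild: Harborview 1413/2607 = 54.2%, Summit 110/171 = 64.3% → Summit
Severe: Harborview 346/911 = 38.0%, Summit 560/1089 = 51.4% → Summit
Moderate: Harborview 412/784 = 52.6%, Summit 567/980 = 57.9% → Summit
Summit has the higher rate in all 4 groups.

Summit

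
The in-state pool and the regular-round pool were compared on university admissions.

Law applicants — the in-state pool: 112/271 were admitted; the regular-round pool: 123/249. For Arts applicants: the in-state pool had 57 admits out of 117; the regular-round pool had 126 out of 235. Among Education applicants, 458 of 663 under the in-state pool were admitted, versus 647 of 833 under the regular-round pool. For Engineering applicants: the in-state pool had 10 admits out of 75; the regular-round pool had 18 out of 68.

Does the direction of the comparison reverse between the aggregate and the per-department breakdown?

No

Law: the in-state pool 112/271 = 41.3%, the regular-round pool 123/249 = 49.4% → the regular-round pool
Arts: the in-state pool 57/117 = 48.7%, the regular-round pool 126/235 = 53.6% → the regular-round pool
Education: the in-state pool 458/663 = 69.1%, the regular-round pool 647/833 = 77.7% → the regular-round pool
Engineering: the in-state pool 10/75 = 13.3%, the regular-round pool 18/68 = 26.5% → the regular-round pool
Overall: the in-state pool 637/1126 = 56.6%, the regular-round pool 914/1385 = 66.0% → the regular-round pool
The regular-round pool wins overall and in every department group — no reversal.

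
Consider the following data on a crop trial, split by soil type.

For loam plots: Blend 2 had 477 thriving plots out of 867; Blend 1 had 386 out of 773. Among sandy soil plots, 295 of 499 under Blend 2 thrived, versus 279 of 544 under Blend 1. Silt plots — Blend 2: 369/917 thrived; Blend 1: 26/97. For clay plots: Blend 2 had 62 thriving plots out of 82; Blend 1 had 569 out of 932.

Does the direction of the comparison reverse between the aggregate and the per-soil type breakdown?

Yes

Loam: Blend 2 477/867 = 55.0%, Blend 1 386/773 = 49.9% → Blend 2
Sandy soil: Blend 2 295/499 = 59.1%, Blend 1 279/544 = 51.3% → Blend 2
Silt: Blend 2 369/917 = 40.2%, Blend 1 26/97 = 26.8% → Blend 2
Clay: Blend 2 62/82 = 75.6%, Blend 1 569/932 = 61.1% → Blend 2
Overall: Blend 2 1203/2365 = 50.9%, Blend 1 1260/2346 = 53.7% → Blend 1
Blend 2 wins each soil group but Blend 1 wins overall — the comparison reverses. Blend 2's plots skew toward silt, which has a lower base rate.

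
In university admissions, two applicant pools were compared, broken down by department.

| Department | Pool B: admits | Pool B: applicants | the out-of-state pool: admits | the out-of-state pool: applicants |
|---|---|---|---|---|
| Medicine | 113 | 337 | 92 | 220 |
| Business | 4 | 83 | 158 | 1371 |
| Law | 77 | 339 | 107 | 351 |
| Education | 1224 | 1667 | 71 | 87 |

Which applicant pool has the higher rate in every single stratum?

Medicine: Pool B 113/337 = 33.5%, the out-of-state pool 92/220 = 41.8% → the out-of-state pool
Business: Pool B 4/83 = 4.8%, the out-of-state pool 158/1371 = 11.5% → the out-of-state pool
Law: Pool B 77/339 = 22.7%, the out-of-state pool 107/351 = 30.5% → the out-of-state pool
Education: Pool B 1224/1667 = 73.4%, the out-of-state pool 71/87 = 81.6% → the out-of-state pool
The out-of-state pool has the higher rate in all 4 groups.

the out-of-state pool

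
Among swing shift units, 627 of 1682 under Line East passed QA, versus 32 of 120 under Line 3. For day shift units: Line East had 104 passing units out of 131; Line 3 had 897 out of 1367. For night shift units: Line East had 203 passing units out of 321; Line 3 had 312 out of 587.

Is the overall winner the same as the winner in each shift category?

No

Swing shift: Line East 627/1682 = 37.3%, Line 3 32/120 = 26.7% → Line East
Day shift: Line East 104/131 = 79.4%, Line 3 897/1367 = 65.6% → Line East
Night shift: Line East 203/321 = 63.2%, Line 3 312/587 = 53.2% → Line East
Overall: Line East 934/2134 = 43.8%, Line 3 1241/2074 = 59.8% → Line 3
Line East wins each shift group but Line 3 wins overall — the comparison reverses. Line East's units skew toward swing shift, which has a lower base rate.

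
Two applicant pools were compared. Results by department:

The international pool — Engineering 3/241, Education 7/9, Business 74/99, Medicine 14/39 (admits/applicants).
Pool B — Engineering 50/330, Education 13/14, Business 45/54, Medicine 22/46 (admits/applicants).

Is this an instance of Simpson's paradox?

No

Engineering: the international pool 3/241 = 1.2%, Pool B 50/330 = 15.2% → Pool B
Education: the international pool 7/9 = 77.8%, Pool B 13/14 = 92.9% → Pool B
Business: the international pool 74/99 = 74.7%, Pool B 45/54 = 83.3% → Pool B
Medicine: the international pool 14/39 = 35.9%, Pool B 22/46 = 47.8% → Pool B
Overall: the international pool 98/388 = 25.3%, Pool B 130/444 = 29.3% → Pool B
Pool B wins overall and in every department group — no reversal.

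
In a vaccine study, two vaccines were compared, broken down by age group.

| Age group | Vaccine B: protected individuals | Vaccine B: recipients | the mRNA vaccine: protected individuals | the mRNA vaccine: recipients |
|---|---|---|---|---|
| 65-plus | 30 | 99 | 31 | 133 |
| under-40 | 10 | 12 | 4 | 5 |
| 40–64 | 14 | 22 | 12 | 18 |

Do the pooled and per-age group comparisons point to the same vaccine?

65-plus: Vaccine B 30/99 = 30.3%, the mRNA vaccine 31/133 = 23.3% → Vaccine B
Under-40: Vaccine B 10/12 = 83.3%, the mRNA vaccine 4/5 = 80.0% → Vaccine B
40–64: Vaccine B 14/22 = 63.6%, the mRNA vaccine 12/18 = 66.7% → the mRNA vaccine
Overall: Vaccine B 54/133 = 40.6%, the mRNA vaccine 47/156 = 30.1% → Vaccine B
Neither sweeps: Vaccine B wins 2 of 3 groups, the mRNA vaccine wins 1. Vaccine B wins overall but not every group — no Simpson reversal.

No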